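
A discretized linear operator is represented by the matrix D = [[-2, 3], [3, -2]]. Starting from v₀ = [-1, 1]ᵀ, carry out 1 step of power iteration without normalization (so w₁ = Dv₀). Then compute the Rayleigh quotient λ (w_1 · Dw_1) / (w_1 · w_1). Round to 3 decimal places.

w1 = Dv₀ = (5, -5)
Dw1 = (-25, 25)
w1·Dw1 = 5·(-25) + (-5)·25 = -250; w1·w1 = 5·5 + (-5)·(-5) = 50
λ ≈ -250/50 = -5.000

λ ≈ -5.000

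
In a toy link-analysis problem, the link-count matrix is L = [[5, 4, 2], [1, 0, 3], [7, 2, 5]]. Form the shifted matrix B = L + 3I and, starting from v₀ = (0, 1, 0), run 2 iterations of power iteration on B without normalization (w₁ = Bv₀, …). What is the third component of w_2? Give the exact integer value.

B = L + 3I has rows (8, 4, 2); (1, 3, 3); (7, 2, 8)
w1 = Bv₀ = (8·0 + 4·1 + 2·0; 1·0 + 3·1 + 3·0; 7·0 + 2·1 + 8·0) = (4, 3, 2)
w2 = Bw1 = (8·4 + 4·3 + 2·2; 1·4 + 3·3 + 3·2; 7·4 + 2·3 + 8·2) = (48, 19, 50)
Requested component of w2: 50

50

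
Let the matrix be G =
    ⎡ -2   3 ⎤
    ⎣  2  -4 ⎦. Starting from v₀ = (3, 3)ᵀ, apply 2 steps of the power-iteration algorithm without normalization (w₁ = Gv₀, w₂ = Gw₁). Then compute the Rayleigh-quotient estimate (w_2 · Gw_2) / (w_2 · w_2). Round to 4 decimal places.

-5.6585

w1 = Gv₀ = ((-2)·3 + 3·3; 2·3 + (-4)·3) = (3, -6)
w2 = Gw1 = ((-2)·3 + 3·(-6); 2·3 + (-4)·(-6)) = (-24, 30)
Gw2 = (138, -168)
w2·Gw2 = (-24)·138 + 30·(-168) = -8352; w2·w2 = (-24)·(-24) + 30·30 = 1476
λ ≈ -8352/1476 = -5.6585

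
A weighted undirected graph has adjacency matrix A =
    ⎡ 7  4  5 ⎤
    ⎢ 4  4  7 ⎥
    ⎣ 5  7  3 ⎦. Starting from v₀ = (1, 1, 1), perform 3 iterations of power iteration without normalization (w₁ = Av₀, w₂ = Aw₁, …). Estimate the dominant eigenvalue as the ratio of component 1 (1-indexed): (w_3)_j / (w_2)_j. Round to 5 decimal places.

15.36437

w1 = Av₀ = (16, 15, 15)
w2 = Aw1 = (247, 229, 230)
w3 = Aw2 = (3795, 3514, 3528)
Ratio at component: 3795 / 247 = 15.36437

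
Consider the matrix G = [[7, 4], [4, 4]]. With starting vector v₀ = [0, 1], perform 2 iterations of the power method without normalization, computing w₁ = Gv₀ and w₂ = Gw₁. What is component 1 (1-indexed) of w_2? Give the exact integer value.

w1 = Gv₀ = (7·0 + 4·1; 4·0 + 4·1) = (4, 4)
w2 = Gw1 = (7·4 + 4·4; 4·4 + 4·4) = (44, 32)
The requested component of w2 is 44.

44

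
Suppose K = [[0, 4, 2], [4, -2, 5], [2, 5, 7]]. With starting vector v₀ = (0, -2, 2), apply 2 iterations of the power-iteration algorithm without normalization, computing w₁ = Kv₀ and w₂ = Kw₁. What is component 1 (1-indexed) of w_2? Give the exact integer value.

64

w1 = Kv₀ = (-4, 14, 4)
w2 = Kw1 = (64, -24, 90)
The requested component of w2 is 64.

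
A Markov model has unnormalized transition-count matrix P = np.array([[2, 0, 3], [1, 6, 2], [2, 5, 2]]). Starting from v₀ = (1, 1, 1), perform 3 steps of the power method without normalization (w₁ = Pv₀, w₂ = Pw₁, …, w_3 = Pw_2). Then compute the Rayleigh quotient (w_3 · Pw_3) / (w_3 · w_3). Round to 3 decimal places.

λ ≈ 8.304

w1 = Pv₀ = (2·1 + 0·1 + 3·1; 1·1 + 6·1 + 2·1; 2·1 + 5·1 + 2·1) = (5, 9, 9)
w2 = Pw1 = (2·5 + 0·9 + 3·9; 1·5 + 6·9 + 2·9; 2·5 + 5·9 + 2·9) = (37, 77, 73)
w3 = Pw2 = (293, 645, 605)
Pw3 = (2401, 5373, 5021)
w3·Pw3 = 293·2401 + 645·5373 + 605·5021 = 7206783; w3·w3 = 293·293 + 645·645 + 605·605 = 867899
λ ≈ 7206783/867899 = 8.304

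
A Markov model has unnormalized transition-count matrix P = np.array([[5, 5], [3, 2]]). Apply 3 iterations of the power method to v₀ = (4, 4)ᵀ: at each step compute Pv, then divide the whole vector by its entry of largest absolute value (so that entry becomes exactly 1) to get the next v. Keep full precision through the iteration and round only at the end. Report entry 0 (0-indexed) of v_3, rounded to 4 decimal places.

1.0000

Pv0 = (40.00000, 20.00000); divide by 40.00000 → v1 = (1.00000, 0.50000)
Pv1 = (7.50000, 4.00000); divide by 7.50000 → v2 = (1.00000, 0.53333)
Pv2 = (7.66667, 4.06667); divide by 7.66667 → v3 = (1.00000, 0.53043)
Requested entry of v3: 2300/2300 = 1.0000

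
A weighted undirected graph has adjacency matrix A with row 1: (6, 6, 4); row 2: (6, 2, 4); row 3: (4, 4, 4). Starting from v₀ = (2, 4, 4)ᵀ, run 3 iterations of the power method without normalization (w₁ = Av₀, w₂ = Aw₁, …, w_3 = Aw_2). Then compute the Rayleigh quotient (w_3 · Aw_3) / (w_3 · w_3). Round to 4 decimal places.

13.5924

w1 = Av₀ = (52, 36, 40)
w2 = Aw1 = (688, 544, 512)
w3 = Aw2 = (9440, 7264, 6976)
Aw3 = (128128, 99072, 94720)
w3·Aw3 = 9440·128128 + 7264·99072 + 6976·94720 = 2589954048; w3·w3 = 9440·9440 + 7264·7264 + 6976·6976 = 190543872
λ ≈ 2589954048/190543872 = 13.5924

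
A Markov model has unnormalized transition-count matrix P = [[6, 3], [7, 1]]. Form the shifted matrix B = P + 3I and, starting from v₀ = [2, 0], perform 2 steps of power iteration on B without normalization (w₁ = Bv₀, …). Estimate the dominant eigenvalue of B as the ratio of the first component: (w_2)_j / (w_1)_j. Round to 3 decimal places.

B = P + 3I has rows (9, 3); (7, 4)
w1 = Bv₀ = (18, 14)
w2 = Bw1 = (204, 182)
Ratio: 204/18 = 11.333

μ ≈ 11.333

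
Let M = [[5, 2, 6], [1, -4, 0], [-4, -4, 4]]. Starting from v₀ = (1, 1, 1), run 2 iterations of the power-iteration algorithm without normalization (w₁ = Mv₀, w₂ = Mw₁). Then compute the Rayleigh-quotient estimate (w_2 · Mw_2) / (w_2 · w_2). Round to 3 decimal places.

w1 = Mv₀ = (5·1 + 2·1 + 6·1; 1·1 + (-4)·1 + 0·1; (-4)·1 + (-4)·1 + 4·1) = (13, -3, -4)
w2 = Mw1 = (5·13 + 2·(-3) + 6·(-4); 1·13 + (-4)·(-3) + 0·(-4); (-4)·13 + (-4)·(-3) + 4·(-4)) = (35, 25, -56)
Mw2 = (-111, -65, -464)
w2·Mw2 = 35·(-111) + 25·(-65) + (-56)·(-464) = 20474; w2·w2 = 35·35 + 25·25 + (-56)·(-56) = 4986
λ ≈ 20474/4986 = 4.106

4.106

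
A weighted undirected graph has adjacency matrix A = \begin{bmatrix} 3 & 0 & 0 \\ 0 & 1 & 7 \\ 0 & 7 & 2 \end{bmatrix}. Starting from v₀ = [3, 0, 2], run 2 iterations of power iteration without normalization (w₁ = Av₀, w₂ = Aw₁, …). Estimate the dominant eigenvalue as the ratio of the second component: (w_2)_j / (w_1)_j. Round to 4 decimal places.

3.0000

w1 = Av₀ = (9, 14, 4)
w2 = Aw1 = (27, 42, 106)
Ratio at component: 42 / 14 = 3.0000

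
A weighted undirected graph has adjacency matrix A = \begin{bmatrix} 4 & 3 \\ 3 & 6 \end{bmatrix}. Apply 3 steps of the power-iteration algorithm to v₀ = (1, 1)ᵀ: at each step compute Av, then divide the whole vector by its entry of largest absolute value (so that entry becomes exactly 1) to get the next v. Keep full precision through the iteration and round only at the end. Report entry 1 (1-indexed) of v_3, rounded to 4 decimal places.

0.7236

Av0 = (7.00000, 9.00000); divide by 9.00000 → v1 = (0.77778, 1.00000)
Av1 = (6.11111, 8.33333); divide by 8.33333 → v2 = (0.73333, 1.00000)
Av2 = (5.93333, 8.20000); divide by 8.20000 → v3 = (0.72358, 1.00000)
Requested entry of v3: 445/615 = 0.7236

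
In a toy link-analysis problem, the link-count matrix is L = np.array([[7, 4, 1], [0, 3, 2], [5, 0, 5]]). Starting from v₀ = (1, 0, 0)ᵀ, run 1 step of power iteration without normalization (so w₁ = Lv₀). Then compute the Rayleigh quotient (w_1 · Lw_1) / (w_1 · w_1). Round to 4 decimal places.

λ ≈ 9.1622

w1 = Lv₀ = (7·1 + 4·0 + 1·0; 0·1 + 3·0 + 2·0; 5·1 + 0·0 + 5·0) = (7, 0, 5)
Lw1 = (54, 10, 60)
w1·Lw1 = 7·54 + 0·10 + 5·60 = 678; w1·w1 = 7·7 + 0·0 + 5·5 = 74
λ ≈ 678/74 = 9.1622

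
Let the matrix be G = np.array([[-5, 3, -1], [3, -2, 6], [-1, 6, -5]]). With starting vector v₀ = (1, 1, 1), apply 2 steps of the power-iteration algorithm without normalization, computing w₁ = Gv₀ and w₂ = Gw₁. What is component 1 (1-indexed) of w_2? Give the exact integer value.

36

w1 = Gv₀ = ((-5)·1 + 3·1 + (-1)·1; 3·1 + (-2)·1 + 6·1; (-1)·1 + 6·1 + (-5)·1) = (-3, 7, 0)
w2 = Gw1 = ((-5)·(-3) + 3·7 + (-1)·0; 3·(-3) + (-2)·7 + 6·0; (-1)·(-3) + 6·7 + (-5)·0) = (36, -23, 45)
The requested component of w2 is 36.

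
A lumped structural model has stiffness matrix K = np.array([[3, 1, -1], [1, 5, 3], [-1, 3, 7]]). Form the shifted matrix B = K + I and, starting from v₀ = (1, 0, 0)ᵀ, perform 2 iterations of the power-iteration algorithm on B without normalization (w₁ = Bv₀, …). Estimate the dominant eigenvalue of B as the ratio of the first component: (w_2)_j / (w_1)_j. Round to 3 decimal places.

B = K + I has rows (4, 1, -1); (1, 6, 3); (-1, 3, 8)
w1 = Bv₀ = (4·1 + 1·0 + (-1)·0; 1·1 + 6·0 + 3·0; (-1)·1 + 3·0 + 8·0) = (4, 1, -1)
w2 = Bw1 = (4·4 + 1·1 + (-1)·(-1); 1·4 + 6·1 + 3·(-1); (-1)·4 + 3·1 + 8·(-1)) = (18, 7, -9)
Ratio: 18/4 = 4.500

4.500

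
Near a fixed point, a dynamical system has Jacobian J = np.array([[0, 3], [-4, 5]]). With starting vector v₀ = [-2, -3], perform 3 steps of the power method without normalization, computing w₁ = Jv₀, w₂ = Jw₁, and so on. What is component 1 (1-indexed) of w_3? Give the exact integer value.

w1 = Jv₀ = (0·(-2) + 3·(-3); (-4)·(-2) + 5·(-3)) = (-9, -7)
w2 = Jw1 = (0·(-9) + 3·(-7); (-4)·(-9) + 5·(-7)) = (-21, 1)
w3 = Jw2 = (3, 89)
The requested component of w3 is 3.

3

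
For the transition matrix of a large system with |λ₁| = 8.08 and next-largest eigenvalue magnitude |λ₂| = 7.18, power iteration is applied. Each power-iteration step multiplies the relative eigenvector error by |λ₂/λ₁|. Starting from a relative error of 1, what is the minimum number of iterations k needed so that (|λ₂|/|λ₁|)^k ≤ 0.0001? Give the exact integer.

|λ₂/λ₁| = 7.18/8.08 = 0.88861
Need k ≥ ln(0.0001) / ln(0.88861) = -9.2103 / -0.1181 ≈ 77.993
Smallest integer k satisfying the bound: 78

78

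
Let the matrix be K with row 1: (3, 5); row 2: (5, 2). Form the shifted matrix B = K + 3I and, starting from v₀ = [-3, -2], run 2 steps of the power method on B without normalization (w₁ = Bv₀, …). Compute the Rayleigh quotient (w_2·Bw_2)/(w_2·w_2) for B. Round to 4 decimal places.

B = K + 3I has rows (6, 5); (5, 5)
w1 = Bv₀ = (-28, -25)
w2 = Bw1 = (-293, -265)
Bw2 = (-3083, -2790)
w2·Bw2 = 1642669; w2·w2 = 156074; μ ≈ 1642669/156074 = 10.5249

μ ≈ 10.5249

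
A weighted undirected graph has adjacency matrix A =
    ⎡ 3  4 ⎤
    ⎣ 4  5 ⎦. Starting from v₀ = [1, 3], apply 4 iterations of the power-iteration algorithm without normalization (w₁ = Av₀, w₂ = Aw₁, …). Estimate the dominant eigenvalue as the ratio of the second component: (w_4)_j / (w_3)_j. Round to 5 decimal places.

λ ≈ 8.12311

w1 = Av₀ = (3·1 + 4·3; 4·1 + 5·3) = (15, 19)
w2 = Aw1 = (3·15 + 4·19; 4·15 + 5·19) = (121, 155)
w3 = Aw2 = (983, 1259)
w4 = Aw3 = (7985, 10227)
Ratio at component: 10227 / 1259 = 8.12311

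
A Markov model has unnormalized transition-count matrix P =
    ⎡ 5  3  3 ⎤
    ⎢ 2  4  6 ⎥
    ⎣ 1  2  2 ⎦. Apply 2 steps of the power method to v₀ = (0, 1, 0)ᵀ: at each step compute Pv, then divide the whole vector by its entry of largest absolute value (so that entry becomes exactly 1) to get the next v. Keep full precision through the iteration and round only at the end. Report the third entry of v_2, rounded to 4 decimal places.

0.4412

Pv0 = (3.00000, 4.00000, 2.00000); divide by 4.00000 → v1 = (0.75000, 1.00000, 0.50000)
Pv1 = (8.25000, 8.50000, 3.75000); divide by 8.50000 → v2 = (0.97059, 1.00000, 0.44118)
Requested entry of v2: 15/34 = 0.4412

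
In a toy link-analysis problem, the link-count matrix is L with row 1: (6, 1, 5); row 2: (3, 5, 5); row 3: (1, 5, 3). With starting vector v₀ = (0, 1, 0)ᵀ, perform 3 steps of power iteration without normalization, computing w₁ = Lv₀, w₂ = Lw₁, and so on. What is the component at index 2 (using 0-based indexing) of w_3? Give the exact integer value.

424

w1 = Lv₀ = (6·0 + 1·1 + 5·0; 3·0 + 5·1 + 5·0; 1·0 + 5·1 + 3·0) = (1, 5, 5)
w2 = Lw1 = (6·1 + 1·5 + 5·5; 3·1 + 5·5 + 5·5; 1·1 + 5·5 + 3·5) = (36, 53, 41)
w3 = Lw2 = (474, 578, 424)
The requested component of w3 is 424.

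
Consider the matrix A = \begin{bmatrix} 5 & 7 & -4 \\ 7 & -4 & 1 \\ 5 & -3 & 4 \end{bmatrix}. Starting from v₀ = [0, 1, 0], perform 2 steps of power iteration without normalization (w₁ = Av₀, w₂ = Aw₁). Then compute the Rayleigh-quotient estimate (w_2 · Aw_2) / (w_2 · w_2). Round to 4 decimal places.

w1 = Av₀ = (7, -4, -3)
w2 = Aw1 = (19, 62, 35)
Aw2 = (389, -80, 49)
w2·Aw2 = 19·389 + 62·(-80) + 35·49 = 4146; w2·w2 = 19·19 + 62·62 + 35·35 = 5430
λ ≈ 4146/5430 = 0.7635

λ ≈ 0.7635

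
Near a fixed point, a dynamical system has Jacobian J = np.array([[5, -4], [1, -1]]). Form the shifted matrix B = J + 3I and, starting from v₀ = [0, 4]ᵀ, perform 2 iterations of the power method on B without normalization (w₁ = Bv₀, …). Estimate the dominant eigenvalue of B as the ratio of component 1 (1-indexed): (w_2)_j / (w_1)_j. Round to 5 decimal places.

B = J + 3I has rows (8, -4); (1, 2)
w1 = Bv₀ = (8·0 + (-4)·4; 1·0 + 2·4) = (-16, 8)
w2 = Bw1 = (8·(-16) + (-4)·8; 1·(-16) + 2·8) = (-160, 0)
Ratio: -160/-16 = 10.00000

10.00000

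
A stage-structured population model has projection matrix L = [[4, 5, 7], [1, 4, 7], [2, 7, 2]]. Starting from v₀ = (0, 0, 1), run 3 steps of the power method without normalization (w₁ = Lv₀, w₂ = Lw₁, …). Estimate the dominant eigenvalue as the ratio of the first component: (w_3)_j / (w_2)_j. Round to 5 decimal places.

13.27273

w1 = Lv₀ = (4·0 + 5·0 + 7·1; 1·0 + 4·0 + 7·1; 2·0 + 7·0 + 2·1) = (7, 7, 2)
w2 = Lw1 = (4·7 + 5·7 + 7·2; 1·7 + 4·7 + 7·2; 2·7 + 7·7 + 2·2) = (77, 49, 67)
w3 = Lw2 = (1022, 742, 631)
Ratio at component: 1022 / 77 = 13.27273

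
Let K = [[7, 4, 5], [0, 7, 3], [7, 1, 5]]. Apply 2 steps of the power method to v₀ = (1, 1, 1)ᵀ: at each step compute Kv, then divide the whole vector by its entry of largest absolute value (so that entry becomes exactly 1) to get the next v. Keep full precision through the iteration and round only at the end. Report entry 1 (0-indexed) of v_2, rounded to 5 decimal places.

Kv0 = (16.000000, 10.000000, 13.000000); divide by 16.000000 → v1 = (1.000000, 0.625000, 0.812500)
Kv1 = (13.562500, 6.812500, 11.687500); divide by 13.562500 → v2 = (1.000000, 0.502304, 0.861751)
Requested entry of v2: 109/217 = 0.50230

0.50230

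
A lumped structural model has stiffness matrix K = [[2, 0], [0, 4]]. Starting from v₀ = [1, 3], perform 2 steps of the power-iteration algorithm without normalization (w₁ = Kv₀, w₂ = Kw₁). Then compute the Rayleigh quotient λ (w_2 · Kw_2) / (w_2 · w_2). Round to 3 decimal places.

3.986

w1 = Kv₀ = (2·1 + 0·3; 0·1 + 4·3) = (2, 12)
w2 = Kw1 = (2·2 + 0·12; 0·2 + 4·12) = (4, 48)
Kw2 = (8, 192)
w2·Kw2 = 4·8 + 48·192 = 9248; w2·w2 = 4·4 + 48·48 = 2320
λ ≈ 9248/2320 = 3.986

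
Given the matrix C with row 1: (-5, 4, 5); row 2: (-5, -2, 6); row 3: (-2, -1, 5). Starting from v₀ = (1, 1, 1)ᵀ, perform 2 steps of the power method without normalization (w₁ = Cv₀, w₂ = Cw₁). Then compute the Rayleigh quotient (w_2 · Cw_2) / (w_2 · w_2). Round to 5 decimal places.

λ ≈ -5.42324

w1 = Cv₀ = ((-5)·1 + 4·1 + 5·1; (-5)·1 + (-2)·1 + 6·1; (-2)·1 + (-1)·1 + 5·1) = (4, -1, 2)
w2 = Cw1 = ((-5)·4 + 4·(-1) + 5·2; (-5)·4 + (-2)·(-1) + 6·2; (-2)·4 + (-1)·(-1) + 5·2) = (-14, -6, 3)
Cw2 = (61, 100, 49)
w2·Cw2 = (-14)·61 + (-6)·100 + 3·49 = -1307; w2·w2 = (-14)·(-14) + (-6)·(-6) + 3·3 = 241
λ ≈ -1307/241 = -5.42324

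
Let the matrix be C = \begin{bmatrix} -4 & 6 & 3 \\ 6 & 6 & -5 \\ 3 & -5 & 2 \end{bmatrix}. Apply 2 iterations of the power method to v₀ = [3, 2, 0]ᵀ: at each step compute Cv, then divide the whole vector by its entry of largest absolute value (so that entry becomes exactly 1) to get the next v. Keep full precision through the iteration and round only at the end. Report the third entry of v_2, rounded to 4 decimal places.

-0.8216

Cv0 = (0.00000, 30.00000, -1.00000); divide by 30.00000 → v1 = (0.00000, 1.00000, -0.03333)
Cv1 = (5.90000, 6.16667, -5.06667); divide by 6.16667 → v2 = (0.95676, 1.00000, -0.82162)
Requested entry of v2: -152/185 = -0.8216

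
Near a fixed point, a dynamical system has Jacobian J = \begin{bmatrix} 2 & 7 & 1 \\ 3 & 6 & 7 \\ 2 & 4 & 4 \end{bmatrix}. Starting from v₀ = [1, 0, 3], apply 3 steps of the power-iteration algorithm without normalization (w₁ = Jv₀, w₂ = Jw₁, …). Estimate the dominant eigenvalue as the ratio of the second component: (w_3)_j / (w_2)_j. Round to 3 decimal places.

12.654

w1 = Jv₀ = (2·1 + 7·0 + 1·3; 3·1 + 6·0 + 7·3; 2·1 + 4·0 + 4·3) = (5, 24, 14)
w2 = Jw1 = (2·5 + 7·24 + 1·14; 3·5 + 6·24 + 7·14; 2·5 + 4·24 + 4·14) = (192, 257, 162)
w3 = Jw2 = (2345, 3252, 2060)
Ratio at component: 3252 / 257 = 12.654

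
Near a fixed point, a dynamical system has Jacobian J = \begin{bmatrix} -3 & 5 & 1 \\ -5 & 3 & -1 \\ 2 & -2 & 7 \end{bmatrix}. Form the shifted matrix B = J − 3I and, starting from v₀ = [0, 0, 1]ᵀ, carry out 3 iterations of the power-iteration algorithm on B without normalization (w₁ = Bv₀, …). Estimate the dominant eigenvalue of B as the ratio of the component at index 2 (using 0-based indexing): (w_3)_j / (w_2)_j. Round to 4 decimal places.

μ ≈ 4.2000

B = J − 3I has rows (-6, 5, 1); (-5, 0, -1); (2, -2, 4)
w1 = Bv₀ = ((-6)·0 + 5·0 + 1·1; (-5)·0 + 0·0 + (-1)·1; 2·0 + (-2)·0 + 4·1) = (1, -1, 4)
w2 = Bw1 = ((-6)·1 + 5·(-1) + 1·4; (-5)·1 + 0·(-1) + (-1)·4; 2·1 + (-2)·(-1) + 4·4) = (-7, -9, 20)
w3 = Bw2 = (17, 15, 84)
Ratio: 84/20 = 4.2000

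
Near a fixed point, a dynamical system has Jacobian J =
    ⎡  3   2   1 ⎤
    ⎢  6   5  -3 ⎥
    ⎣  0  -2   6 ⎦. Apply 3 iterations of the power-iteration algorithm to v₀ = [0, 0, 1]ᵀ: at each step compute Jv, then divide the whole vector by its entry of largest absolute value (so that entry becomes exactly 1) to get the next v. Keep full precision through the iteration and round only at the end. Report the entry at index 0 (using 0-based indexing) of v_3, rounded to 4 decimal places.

Jv0 = (1.00000, -3.00000, 6.00000); divide by 6.00000 → v1 = (0.16667, -0.50000, 1.00000)
Jv1 = (0.50000, -4.50000, 7.00000); divide by 7.00000 → v2 = (0.07143, -0.64286, 1.00000)
Jv2 = (-0.07143, -5.78571, 7.28571); divide by 7.28571 → v3 = (-0.00980, -0.79412, 1.00000)
Requested entry of v3: -3/306 = -0.0098

-0.0098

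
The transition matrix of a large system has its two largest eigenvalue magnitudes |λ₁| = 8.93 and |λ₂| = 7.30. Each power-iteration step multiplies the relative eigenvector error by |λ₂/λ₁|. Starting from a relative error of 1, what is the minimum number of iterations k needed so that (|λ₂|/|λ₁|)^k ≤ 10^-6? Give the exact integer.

69

|λ₂/λ₁| = 7.30/8.93 = 0.81747
Need k ≥ ln(10^-6) / ln(0.81747) = -13.8155 / -0.2015 ≈ 68.549
Smallest integer k satisfying the bound: 69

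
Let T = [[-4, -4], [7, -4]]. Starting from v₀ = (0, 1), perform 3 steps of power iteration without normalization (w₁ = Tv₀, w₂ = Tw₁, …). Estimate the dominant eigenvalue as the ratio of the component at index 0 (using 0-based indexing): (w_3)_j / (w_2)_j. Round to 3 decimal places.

w1 = Tv₀ = ((-4)·0 + (-4)·1; 7·0 + (-4)·1) = (-4, -4)
w2 = Tw1 = ((-4)·(-4) + (-4)·(-4); 7·(-4) + (-4)·(-4)) = (32, -12)
w3 = Tw2 = (-80, 272)
Ratio at component: -80 / 32 = -2.500

λ ≈ -2.500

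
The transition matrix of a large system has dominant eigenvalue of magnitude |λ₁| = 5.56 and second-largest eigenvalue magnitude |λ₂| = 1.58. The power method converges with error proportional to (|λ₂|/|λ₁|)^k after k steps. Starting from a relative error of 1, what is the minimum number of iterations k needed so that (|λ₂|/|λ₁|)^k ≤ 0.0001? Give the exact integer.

8

|λ₂/λ₁| = 1.58/5.56 = 0.28417
Need k ≥ ln(0.0001) / ln(0.28417) = -9.2103 / -1.2582 ≈ 7.320
Smallest integer k satisfying the bound: 8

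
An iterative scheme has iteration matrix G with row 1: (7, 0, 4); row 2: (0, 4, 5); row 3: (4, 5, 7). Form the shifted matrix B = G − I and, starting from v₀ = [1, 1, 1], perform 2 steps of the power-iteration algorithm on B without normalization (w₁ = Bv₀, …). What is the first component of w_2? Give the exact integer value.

120

B = G − I has rows (6, 0, 4); (0, 3, 5); (4, 5, 6)
w1 = Bv₀ = (10, 8, 15)
w2 = Bw1 = (120, 99, 170)
Requested component of w2: 120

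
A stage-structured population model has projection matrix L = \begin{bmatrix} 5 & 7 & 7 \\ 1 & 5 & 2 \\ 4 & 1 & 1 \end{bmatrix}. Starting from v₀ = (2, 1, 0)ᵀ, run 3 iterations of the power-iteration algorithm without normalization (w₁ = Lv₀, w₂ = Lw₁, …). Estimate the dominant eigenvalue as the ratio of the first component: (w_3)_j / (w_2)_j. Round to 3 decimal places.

λ ≈ 10.472

w1 = Lv₀ = (17, 7, 9)
w2 = Lw1 = (197, 70, 84)
w3 = Lw2 = (2063, 715, 942)
Ratio at component: 2063 / 197 = 10.472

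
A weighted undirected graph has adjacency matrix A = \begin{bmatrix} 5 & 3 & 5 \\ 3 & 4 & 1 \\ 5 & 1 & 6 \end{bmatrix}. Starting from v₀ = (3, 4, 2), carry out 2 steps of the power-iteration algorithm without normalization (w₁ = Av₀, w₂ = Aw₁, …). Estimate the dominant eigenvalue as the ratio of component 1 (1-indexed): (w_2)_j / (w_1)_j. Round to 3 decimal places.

w1 = Av₀ = (37, 27, 31)
w2 = Aw1 = (421, 250, 398)
Ratio at component: 421 / 37 = 11.378

λ ≈ 11.378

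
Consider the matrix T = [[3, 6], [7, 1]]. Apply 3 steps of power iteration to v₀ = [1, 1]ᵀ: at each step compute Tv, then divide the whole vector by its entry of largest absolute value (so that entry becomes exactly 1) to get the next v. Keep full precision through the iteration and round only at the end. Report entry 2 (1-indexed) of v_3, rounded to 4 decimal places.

0.9155

Tv0 = (9.00000, 8.00000); divide by 9.00000 → v1 = (1.00000, 0.88889)
Tv1 = (8.33333, 7.88889); divide by 8.33333 → v2 = (1.00000, 0.94667)
Tv2 = (8.68000, 7.94667); divide by 8.68000 → v3 = (1.00000, 0.91551)
Requested entry of v3: 596/651 = 0.9155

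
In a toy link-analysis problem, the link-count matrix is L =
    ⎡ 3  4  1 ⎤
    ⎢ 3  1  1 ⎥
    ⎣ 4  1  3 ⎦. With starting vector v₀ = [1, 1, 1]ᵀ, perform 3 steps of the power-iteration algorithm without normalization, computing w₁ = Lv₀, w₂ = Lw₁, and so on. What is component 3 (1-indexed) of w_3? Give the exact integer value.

w1 = Lv₀ = (3·1 + 4·1 + 1·1; 3·1 + 1·1 + 1·1; 4·1 + 1·1 + 3·1) = (8, 5, 8)
w2 = Lw1 = (3·8 + 4·5 + 1·8; 3·8 + 1·5 + 1·8; 4·8 + 1·5 + 3·8) = (52, 37, 61)
w3 = Lw2 = (365, 254, 428)
The requested component of w3 is 428.

428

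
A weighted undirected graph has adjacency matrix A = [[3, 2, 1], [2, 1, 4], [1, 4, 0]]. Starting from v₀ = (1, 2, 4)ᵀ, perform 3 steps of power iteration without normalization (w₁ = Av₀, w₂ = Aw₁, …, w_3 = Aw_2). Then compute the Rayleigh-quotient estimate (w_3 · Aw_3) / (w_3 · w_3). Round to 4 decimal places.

w1 = Av₀ = (3·1 + 2·2 + 1·4; 2·1 + 1·2 + 4·4; 1·1 + 4·2 + 0·4) = (11, 20, 9)
w2 = Aw1 = (3·11 + 2·20 + 1·9; 2·11 + 1·20 + 4·9; 1·11 + 4·20 + 0·9) = (82, 78, 91)
w3 = Aw2 = (493, 606, 394)
Aw3 = (3085, 3168, 2917)
w3·Aw3 = 493·3085 + 606·3168 + 394·2917 = 4590011; w3·w3 = 493·493 + 606·606 + 394·394 = 765521
λ ≈ 4590011/765521 = 5.9959

λ ≈ 5.9959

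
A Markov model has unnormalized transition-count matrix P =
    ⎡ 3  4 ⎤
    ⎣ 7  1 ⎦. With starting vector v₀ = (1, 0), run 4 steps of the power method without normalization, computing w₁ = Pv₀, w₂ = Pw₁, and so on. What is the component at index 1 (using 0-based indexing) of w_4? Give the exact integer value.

w1 = Pv₀ = (3·1 + 4·0; 7·1 + 1·0) = (3, 7)
w2 = Pw1 = (3·3 + 4·7; 7·3 + 1·7) = (37, 28)
w3 = Pw2 = (223, 287)
w4 = Pw3 = (1817, 1848)
The requested component of w4 is 1848.

1848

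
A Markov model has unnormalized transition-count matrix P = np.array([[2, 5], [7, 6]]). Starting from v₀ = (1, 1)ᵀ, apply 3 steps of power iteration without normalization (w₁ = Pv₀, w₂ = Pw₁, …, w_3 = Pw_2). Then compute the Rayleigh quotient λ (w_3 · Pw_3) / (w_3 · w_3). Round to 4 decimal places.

λ ≈ 10.2400

w1 = Pv₀ = (7, 13)
w2 = Pw1 = (79, 127)
w3 = Pw2 = (793, 1315)
Pw3 = (8161, 13441)
w3·Pw3 = 793·8161 + 1315·13441 = 24146588; w3·w3 = 793·793 + 1315·1315 = 2358074
λ ≈ 24146588/2358074 = 10.2400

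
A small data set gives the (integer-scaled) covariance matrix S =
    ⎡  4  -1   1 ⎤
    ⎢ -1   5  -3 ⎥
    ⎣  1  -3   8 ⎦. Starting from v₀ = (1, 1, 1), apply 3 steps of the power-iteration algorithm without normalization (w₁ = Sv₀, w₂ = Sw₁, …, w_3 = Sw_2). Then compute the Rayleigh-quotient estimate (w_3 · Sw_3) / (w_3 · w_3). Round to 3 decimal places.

λ ≈ 10.112

w1 = Sv₀ = (4, 1, 6)
w2 = Sw1 = (21, -17, 49)
w3 = Sw2 = (150, -253, 464)
Sw3 = (1317, -2807, 4621)
w3·Sw3 = 150·1317 + (-253)·(-2807) + 464·4621 = 3051865; w3·w3 = 150·150 + (-253)·(-253) + 464·464 = 301805
λ ≈ 3051865/301805 = 10.112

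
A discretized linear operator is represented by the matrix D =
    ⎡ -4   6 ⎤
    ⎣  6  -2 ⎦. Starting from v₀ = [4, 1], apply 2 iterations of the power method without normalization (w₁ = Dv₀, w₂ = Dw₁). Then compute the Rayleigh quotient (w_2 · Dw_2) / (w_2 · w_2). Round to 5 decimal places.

w1 = Dv₀ = ((-4)·4 + 6·1; 6·4 + (-2)·1) = (-10, 22)
w2 = Dw1 = ((-4)·(-10) + 6·22; 6·(-10) + (-2)·22) = (172, -104)
Dw2 = (-1312, 1240)
w2·Dw2 = 172·(-1312) + (-104)·1240 = -354624; w2·w2 = 172·172 + (-104)·(-104) = 40400
λ ≈ -354624/40400 = -8.77782

λ ≈ -8.77782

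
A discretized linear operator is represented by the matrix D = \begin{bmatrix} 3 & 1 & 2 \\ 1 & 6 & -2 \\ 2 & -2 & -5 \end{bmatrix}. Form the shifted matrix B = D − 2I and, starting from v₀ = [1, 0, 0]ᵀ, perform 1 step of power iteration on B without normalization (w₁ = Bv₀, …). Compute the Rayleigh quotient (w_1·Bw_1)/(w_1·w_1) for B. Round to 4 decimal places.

-3.5000

B = D − 2I has rows (1, 1, 2); (1, 4, -2); (2, -2, -7)
w1 = Bv₀ = (1·1 + 1·0 + 2·0; 1·1 + 4·0 + (-2)·0; 2·1 + (-2)·0 + (-7)·0) = (1, 1, 2)
Bw1 = (6, 1, -14)
w1·Bw1 = -21; w1·w1 = 6; μ ≈ -21/6 = -3.5000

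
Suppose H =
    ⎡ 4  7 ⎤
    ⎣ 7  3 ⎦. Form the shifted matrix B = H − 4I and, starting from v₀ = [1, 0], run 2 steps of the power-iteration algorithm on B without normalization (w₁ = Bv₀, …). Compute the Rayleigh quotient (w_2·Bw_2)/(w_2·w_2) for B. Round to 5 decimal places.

μ ≈ -1.98000

B = H − 4I has rows (0, 7); (7, -1)
w1 = Bv₀ = (0, 7)
w2 = Bw1 = (49, -7)
Bw2 = (-49, 350)
w2·Bw2 = -4851; w2·w2 = 2450; μ ≈ -4851/2450 = -1.98000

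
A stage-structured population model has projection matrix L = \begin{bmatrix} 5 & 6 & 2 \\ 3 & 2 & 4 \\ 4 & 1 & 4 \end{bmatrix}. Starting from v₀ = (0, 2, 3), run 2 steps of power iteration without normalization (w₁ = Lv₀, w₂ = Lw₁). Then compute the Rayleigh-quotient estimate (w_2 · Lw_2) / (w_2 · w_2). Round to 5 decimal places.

w1 = Lv₀ = (5·0 + 6·2 + 2·3; 3·0 + 2·2 + 4·3; 4·0 + 1·2 + 4·3) = (18, 16, 14)
w2 = Lw1 = (5·18 + 6·16 + 2·14; 3·18 + 2·16 + 4·14; 4·18 + 1·16 + 4·14) = (214, 142, 144)
Lw2 = (2210, 1502, 1574)
w2·Lw2 = 214·2210 + 142·1502 + 144·1574 = 912880; w2·w2 = 214·214 + 142·142 + 144·144 = 86696
λ ≈ 912880/86696 = 10.52967

10.52967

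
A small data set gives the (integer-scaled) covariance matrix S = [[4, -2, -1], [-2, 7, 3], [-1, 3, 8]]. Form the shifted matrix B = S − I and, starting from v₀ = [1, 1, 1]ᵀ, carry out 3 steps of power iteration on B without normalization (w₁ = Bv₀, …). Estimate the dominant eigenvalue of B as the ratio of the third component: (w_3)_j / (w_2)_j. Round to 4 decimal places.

B = S − I has rows (3, -2, -1); (-2, 6, 3); (-1, 3, 7)
w1 = Bv₀ = (3·1 + (-2)·1 + (-1)·1; (-2)·1 + 6·1 + 3·1; (-1)·1 + 3·1 + 7·1) = (0, 7, 9)
w2 = Bw1 = (3·0 + (-2)·7 + (-1)·9; (-2)·0 + 6·7 + 3·9; (-1)·0 + 3·7 + 7·9) = (-23, 69, 84)
w3 = Bw2 = (-291, 712, 818)
Ratio: 818/84 = 9.7381

μ ≈ 9.7381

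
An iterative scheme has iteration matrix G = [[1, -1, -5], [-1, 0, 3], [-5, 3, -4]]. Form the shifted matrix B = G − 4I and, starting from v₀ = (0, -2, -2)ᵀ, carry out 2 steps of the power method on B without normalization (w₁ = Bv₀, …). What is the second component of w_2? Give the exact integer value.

B = G − 4I has rows (-3, -1, -5); (-1, -4, 3); (-5, 3, -8)
w1 = Bv₀ = ((-3)·0 + (-1)·(-2) + (-5)·(-2); (-1)·0 + (-4)·(-2) + 3·(-2); (-5)·0 + 3·(-2) + (-8)·(-2)) = (12, 2, 10)
w2 = Bw1 = ((-3)·12 + (-1)·2 + (-5)·10; (-1)·12 + (-4)·2 + 3·10; (-5)·12 + 3·2 + (-8)·10) = (-88, 10, -134)
Requested component of w2: 10

10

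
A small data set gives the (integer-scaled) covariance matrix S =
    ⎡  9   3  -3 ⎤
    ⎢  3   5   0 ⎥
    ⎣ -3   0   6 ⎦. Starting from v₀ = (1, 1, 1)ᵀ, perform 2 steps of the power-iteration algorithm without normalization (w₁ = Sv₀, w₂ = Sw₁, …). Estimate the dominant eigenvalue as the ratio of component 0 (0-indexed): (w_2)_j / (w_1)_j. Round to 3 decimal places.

w1 = Sv₀ = (9·1 + 3·1 + (-3)·1; 3·1 + 5·1 + 0·1; (-3)·1 + 0·1 + 6·1) = (9, 8, 3)
w2 = Sw1 = (9·9 + 3·8 + (-3)·3; 3·9 + 5·8 + 0·3; (-3)·9 + 0·8 + 6·3) = (96, 67, -9)
Ratio at component: 96 / 9 = 10.667

λ ≈ 10.667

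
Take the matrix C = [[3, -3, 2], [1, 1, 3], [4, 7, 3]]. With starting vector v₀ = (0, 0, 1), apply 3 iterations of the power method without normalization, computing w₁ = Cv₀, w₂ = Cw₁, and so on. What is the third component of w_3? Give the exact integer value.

w1 = Cv₀ = (3·0 + (-3)·0 + 2·1; 1·0 + 1·0 + 3·1; 4·0 + 7·0 + 3·1) = (2, 3, 3)
w2 = Cw1 = (3·2 + (-3)·3 + 2·3; 1·2 + 1·3 + 3·3; 4·2 + 7·3 + 3·3) = (3, 14, 38)
w3 = Cw2 = (43, 131, 224)
The requested component of w3 is 224.

224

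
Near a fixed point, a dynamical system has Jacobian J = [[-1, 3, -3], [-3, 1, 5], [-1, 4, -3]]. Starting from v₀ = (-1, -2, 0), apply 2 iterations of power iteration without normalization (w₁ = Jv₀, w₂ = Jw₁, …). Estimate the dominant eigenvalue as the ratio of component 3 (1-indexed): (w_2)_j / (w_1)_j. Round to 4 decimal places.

w1 = Jv₀ = ((-1)·(-1) + 3·(-2) + (-3)·0; (-3)·(-1) + 1·(-2) + 5·0; (-1)·(-1) + 4·(-2) + (-3)·0) = (-5, 1, -7)
w2 = Jw1 = ((-1)·(-5) + 3·1 + (-3)·(-7); (-3)·(-5) + 1·1 + 5·(-7); (-1)·(-5) + 4·1 + (-3)·(-7)) = (29, -19, 30)
Ratio at component: 30 / -7 = -4.2857

λ ≈ -4.2857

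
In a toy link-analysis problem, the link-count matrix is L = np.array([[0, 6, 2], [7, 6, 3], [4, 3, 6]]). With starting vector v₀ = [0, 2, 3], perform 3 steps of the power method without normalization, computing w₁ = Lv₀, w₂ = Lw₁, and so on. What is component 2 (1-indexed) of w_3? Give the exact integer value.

w1 = Lv₀ = (0·0 + 6·2 + 2·3; 7·0 + 6·2 + 3·3; 4·0 + 3·2 + 6·3) = (18, 21, 24)
w2 = Lw1 = (0·18 + 6·21 + 2·24; 7·18 + 6·21 + 3·24; 4·18 + 3·21 + 6·24) = (174, 324, 279)
w3 = Lw2 = (2502, 3999, 3342)
The requested component of w3 is 3999.

3999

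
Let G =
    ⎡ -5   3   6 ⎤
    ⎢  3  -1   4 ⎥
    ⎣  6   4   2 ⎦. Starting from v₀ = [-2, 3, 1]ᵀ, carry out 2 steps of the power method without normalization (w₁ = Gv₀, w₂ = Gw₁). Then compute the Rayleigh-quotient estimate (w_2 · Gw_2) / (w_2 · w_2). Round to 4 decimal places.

w1 = Gv₀ = ((-5)·(-2) + 3·3 + 6·1; 3·(-2) + (-1)·3 + 4·1; 6·(-2) + 4·3 + 2·1) = (25, -5, 2)
w2 = Gw1 = ((-5)·25 + 3·(-5) + 6·2; 3·25 + (-1)·(-5) + 4·2; 6·25 + 4·(-5) + 2·2) = (-128, 88, 134)
Gw2 = (1708, 64, -148)
w2·Gw2 = (-128)·1708 + 88·64 + 134·(-148) = -232824; w2·w2 = (-128)·(-128) + 88·88 + 134·134 = 42084
λ ≈ -232824/42084 = -5.5324

-5.5324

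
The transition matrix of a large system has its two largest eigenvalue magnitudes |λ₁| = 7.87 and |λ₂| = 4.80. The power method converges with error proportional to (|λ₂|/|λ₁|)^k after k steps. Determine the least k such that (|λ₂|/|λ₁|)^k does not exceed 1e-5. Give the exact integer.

24

|λ₂/λ₁| = 4.80/7.87 = 0.60991
Need k ≥ ln(1e-5) / ln(0.60991) = -11.5129 / -0.4944 ≈ 23.285
Smallest integer k satisfying the bound: 24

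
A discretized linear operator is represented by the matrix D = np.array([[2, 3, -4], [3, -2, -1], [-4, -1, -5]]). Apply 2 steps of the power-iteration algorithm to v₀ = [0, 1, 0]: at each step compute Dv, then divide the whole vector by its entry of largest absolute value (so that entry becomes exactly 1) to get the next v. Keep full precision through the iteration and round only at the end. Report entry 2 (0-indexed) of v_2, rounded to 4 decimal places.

Dv0 = (3.00000, -2.00000, -1.00000); divide by 3.00000 → v1 = (1.00000, -0.66667, -0.33333)
Dv1 = (1.33333, 4.66667, -1.66667); divide by 4.66667 → v2 = (0.28571, 1.00000, -0.35714)
Requested entry of v2: -5/14 = -0.3571

-0.3571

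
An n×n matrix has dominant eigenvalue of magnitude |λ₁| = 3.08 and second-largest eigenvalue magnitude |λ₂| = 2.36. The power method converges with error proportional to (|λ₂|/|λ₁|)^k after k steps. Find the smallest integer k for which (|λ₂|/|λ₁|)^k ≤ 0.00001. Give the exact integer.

|λ₂/λ₁| = 2.36/3.08 = 0.76623
Need k ≥ ln(0.00001) / ln(0.76623) = -11.5129 / -0.2663 ≈ 43.238
Smallest integer k satisfying the bound: 44

44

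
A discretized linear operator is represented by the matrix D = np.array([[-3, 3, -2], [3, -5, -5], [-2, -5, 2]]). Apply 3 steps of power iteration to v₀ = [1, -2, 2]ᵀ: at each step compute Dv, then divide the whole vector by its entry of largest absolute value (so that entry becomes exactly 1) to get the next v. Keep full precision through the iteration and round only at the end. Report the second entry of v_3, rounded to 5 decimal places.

0.78885

Dv0 = (-13.000000, 3.000000, 12.000000); divide by -13.000000 → v1 = (1.000000, -0.230769, -0.923077)
Dv1 = (-1.846154, 8.769231, -2.692308); divide by 8.769231 → v2 = (-0.210526, 1.000000, -0.307018)
Dv2 = (4.245614, -4.096491, -5.192982); divide by -5.192982 → v3 = (-0.817568, 0.788851, 1.000000)
Requested entry of v3: 467/592 = 0.78885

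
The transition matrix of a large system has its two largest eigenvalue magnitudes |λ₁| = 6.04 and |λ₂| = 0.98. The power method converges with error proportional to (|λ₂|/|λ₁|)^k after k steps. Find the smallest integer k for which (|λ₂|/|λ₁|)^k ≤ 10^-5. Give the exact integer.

7

|λ₂/λ₁| = 0.98/6.04 = 0.16225
Need k ≥ ln(10^-5) / ln(0.16225) = -11.5129 / -1.8186 ≈ 6.331
Smallest integer k satisfying the bound: 7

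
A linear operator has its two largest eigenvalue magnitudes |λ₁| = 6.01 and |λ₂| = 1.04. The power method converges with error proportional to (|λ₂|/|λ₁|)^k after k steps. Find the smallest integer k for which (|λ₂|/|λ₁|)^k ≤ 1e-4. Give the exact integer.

6

|λ₂/λ₁| = 1.04/6.01 = 0.17304
Need k ≥ ln(1e-4) / ln(0.17304) = -9.2103 / -1.7542 ≈ 5.250
Smallest integer k satisfying the bound: 6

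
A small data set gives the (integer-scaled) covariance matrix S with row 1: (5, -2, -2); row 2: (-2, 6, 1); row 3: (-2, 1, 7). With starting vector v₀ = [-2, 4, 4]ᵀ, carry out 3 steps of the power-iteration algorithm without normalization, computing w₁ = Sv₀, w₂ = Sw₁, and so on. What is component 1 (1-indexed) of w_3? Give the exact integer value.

w1 = Sv₀ = (5·(-2) + (-2)·4 + (-2)·4; (-2)·(-2) + 6·4 + 1·4; (-2)·(-2) + 1·4 + 7·4) = (-26, 32, 36)
w2 = Sw1 = (5·(-26) + (-2)·32 + (-2)·36; (-2)·(-26) + 6·32 + 1·36; (-2)·(-26) + 1·32 + 7·36) = (-266, 280, 336)
w3 = Sw2 = (-2562, 2548, 3164)
The requested component of w3 is -2562.

-2562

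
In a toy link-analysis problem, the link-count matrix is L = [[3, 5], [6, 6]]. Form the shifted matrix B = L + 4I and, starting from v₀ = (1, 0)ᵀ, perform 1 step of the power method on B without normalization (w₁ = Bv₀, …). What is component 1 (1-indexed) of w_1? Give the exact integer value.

7

B = L + 4I has rows (7, 5); (6, 10)
w1 = Bv₀ = (7, 6)
Requested component of w1: 7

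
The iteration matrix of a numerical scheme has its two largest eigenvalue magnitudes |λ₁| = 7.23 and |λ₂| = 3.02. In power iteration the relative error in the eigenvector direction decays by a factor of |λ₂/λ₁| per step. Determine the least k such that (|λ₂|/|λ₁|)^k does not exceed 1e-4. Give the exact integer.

|λ₂/λ₁| = 3.02/7.23 = 0.41770
Need k ≥ ln(1e-4) / ln(0.41770) = -9.2103 / -0.8730 ≈ 10.550
Smallest integer k satisfying the bound: 11

11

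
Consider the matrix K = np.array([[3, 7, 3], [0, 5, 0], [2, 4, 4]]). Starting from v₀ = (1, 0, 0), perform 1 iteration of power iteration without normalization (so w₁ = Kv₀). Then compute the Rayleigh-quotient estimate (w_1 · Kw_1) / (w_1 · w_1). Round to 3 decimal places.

w1 = Kv₀ = (3, 0, 2)
Kw1 = (15, 0, 14)
w1·Kw1 = 3·15 + 0·0 + 2·14 = 73; w1·w1 = 3·3 + 0·0 + 2·2 = 13
λ ≈ 73/13 = 5.615

λ ≈ 5.615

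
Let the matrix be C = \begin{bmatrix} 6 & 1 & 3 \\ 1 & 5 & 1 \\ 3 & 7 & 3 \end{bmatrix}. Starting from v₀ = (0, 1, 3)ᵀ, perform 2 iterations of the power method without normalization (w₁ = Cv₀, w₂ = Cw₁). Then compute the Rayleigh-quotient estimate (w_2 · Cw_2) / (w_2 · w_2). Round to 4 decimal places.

9.3858

w1 = Cv₀ = (10, 8, 16)
w2 = Cw1 = (116, 66, 134)
Cw2 = (1164, 580, 1212)
w2·Cw2 = 116·1164 + 66·580 + 134·1212 = 335712; w2·w2 = 116·116 + 66·66 + 134·134 = 35768
λ ≈ 335712/35768 = 9.3858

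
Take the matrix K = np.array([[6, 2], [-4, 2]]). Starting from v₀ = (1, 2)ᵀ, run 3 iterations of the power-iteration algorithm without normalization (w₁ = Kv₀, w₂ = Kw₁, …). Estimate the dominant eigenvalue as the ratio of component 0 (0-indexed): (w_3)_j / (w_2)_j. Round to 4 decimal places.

w1 = Kv₀ = (10, 0)
w2 = Kw1 = (60, -40)
w3 = Kw2 = (280, -320)
Ratio at component: 280 / 60 = 4.6667

4.6667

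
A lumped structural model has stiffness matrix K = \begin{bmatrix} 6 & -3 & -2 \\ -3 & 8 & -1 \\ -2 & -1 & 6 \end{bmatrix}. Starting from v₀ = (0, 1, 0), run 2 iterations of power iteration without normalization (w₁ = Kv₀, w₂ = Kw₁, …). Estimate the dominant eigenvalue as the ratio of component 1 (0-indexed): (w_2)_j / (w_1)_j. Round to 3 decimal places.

λ ≈ 9.250

w1 = Kv₀ = (-3, 8, -1)
w2 = Kw1 = (-40, 74, -8)
Ratio at component: 74 / 8 = 9.250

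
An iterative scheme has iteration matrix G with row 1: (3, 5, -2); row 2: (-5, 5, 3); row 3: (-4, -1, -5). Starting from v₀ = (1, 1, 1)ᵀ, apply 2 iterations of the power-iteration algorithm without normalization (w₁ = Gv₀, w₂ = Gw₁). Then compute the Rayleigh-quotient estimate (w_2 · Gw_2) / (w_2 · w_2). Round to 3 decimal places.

w1 = Gv₀ = (3·1 + 5·1 + (-2)·1; (-5)·1 + 5·1 + 3·1; (-4)·1 + (-1)·1 + (-5)·1) = (6, 3, -10)
w2 = Gw1 = (3·6 + 5·3 + (-2)·(-10); (-5)·6 + 5·3 + 3·(-10); (-4)·6 + (-1)·3 + (-5)·(-10)) = (53, -45, 23)
Gw2 = (-112, -421, -282)
w2·Gw2 = 53·(-112) + (-45)·(-421) + 23·(-282) = 6523; w2·w2 = 53·53 + (-45)·(-45) + 23·23 = 5363
λ ≈ 6523/5363 = 1.216

λ ≈ 1.216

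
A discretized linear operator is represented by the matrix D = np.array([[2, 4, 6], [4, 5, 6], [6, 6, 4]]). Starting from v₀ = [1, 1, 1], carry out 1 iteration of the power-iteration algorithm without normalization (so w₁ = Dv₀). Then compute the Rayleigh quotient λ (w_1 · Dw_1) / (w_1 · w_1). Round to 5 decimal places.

14.49760

w1 = Dv₀ = (2·1 + 4·1 + 6·1; 4·1 + 5·1 + 6·1; 6·1 + 6·1 + 4·1) = (12, 15, 16)
Dw1 = (180, 219, 226)
w1·Dw1 = 12·180 + 15·219 + 16·226 = 9061; w1·w1 = 12·12 + 15·15 + 16·16 = 625
λ ≈ 9061/625 = 14.49760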